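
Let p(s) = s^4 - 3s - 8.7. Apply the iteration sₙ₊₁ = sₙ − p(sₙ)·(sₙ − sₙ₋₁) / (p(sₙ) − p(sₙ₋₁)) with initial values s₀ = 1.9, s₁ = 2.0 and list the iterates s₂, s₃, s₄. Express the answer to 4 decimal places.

p(1.9) = -1.367900, p(2.0) = 1.300000
s₂ = 2.000000 − 1.300000·(2.000000 − 1.900000) / (1.300000 − (-1.367900)) = 2.000000 − (0.130000)/(2.667900) = 1.951273
p(1.951273) = -0.057032
s₃ = 1.951273 − (-0.057032)·(1.951273 − 2.000000) / (-0.057032 − 1.300000) = 1.951273 − (0.002779)/(-1.357032) = 1.953320
p(1.953320) = -0.002222
s₄ = 1.953320 − (-0.002222)·(1.953320 − 1.951273) / (-0.002222 − (-0.057032)) = 1.953320 − (-0.000005)/(0.054810) = 1.953403

1.9513, 1.9533, 1.9534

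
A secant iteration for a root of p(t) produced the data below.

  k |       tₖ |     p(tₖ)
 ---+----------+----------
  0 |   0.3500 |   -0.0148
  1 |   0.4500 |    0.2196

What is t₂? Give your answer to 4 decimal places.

0.3563

t₂ = 0.4500 − 0.2196·(0.4500 − 0.3500) / (0.2196 − (-0.0148))
   = 0.4500 − (0.021960)/(0.234400) = 0.356314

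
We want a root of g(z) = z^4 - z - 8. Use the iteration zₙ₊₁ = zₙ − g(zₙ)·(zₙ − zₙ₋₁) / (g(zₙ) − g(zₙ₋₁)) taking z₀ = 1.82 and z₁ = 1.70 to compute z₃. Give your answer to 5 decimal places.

g(1.82) = 1.1519938, g(1.70) = -1.3479000
z₂ = 1.7000000 − (-1.3479000)·(1.7000000 − 1.8200000) / (-1.3479000 − 1.1519938) = 1.7000000 − (0.1617480)/(-2.4998938) = 1.7647019
g(1.7647019) = -0.0666287
z₃ = 1.7647019 − (-0.0666287)·(1.7647019 − 1.7000000) / (-0.0666287 − (-1.3479000)) = 1.7647019 − (-0.0043110)/(1.2812713) = 1.7680666

1.76807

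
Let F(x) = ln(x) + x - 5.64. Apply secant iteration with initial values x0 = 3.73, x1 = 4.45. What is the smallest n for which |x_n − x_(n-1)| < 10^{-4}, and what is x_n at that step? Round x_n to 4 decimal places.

F(3.73) = -0.593592, F(4.45) = 0.302904
x2 = 4.450000 − 0.302904·(0.720000)/(0.896496) = 4.206730;  |Δ| = 0.243270
F(4.206730) = 0.003415
x3 = 4.206730 − 0.003415·(-0.243270)/(-0.299489) = 4.203956;  |Δ| = 0.002774
F(4.203956) = -0.000019
x4 = 4.203956 − (-0.000019)·(-0.002774)/(-0.003434) = 4.203971;  |Δ| = 0.000015
|x4 − x3| = 0.000015 < 10^{-4}

n = 4, x_n = 4.2040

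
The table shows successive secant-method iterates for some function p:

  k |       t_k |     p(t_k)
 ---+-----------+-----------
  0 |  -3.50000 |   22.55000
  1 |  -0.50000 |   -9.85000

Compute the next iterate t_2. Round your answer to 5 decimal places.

-1.41204

t_2 = -0.50000 − (-9.85000)·(-0.50000 − (-3.50000)) / (-9.85000 − 22.55000)
   = -0.50000 − (-29.5500000)/(-32.4000000) = -1.4120370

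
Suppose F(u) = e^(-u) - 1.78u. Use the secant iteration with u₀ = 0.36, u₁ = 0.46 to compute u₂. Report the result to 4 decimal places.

F(0.36) = 0.056876, F(0.46) = -0.187516
u₂ = 0.460000 − (-0.187516)·(0.460000 − 0.360000) / (-0.187516 − 0.056876) = 0.460000 − (-0.018752)/(-0.244393) = 0.383273

0.3833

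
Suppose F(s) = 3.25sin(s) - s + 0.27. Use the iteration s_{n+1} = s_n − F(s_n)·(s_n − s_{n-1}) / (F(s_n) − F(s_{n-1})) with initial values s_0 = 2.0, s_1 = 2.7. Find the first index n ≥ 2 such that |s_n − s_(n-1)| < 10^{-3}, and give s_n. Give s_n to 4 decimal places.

F(2.0) = 1.225217, F(2.7) = -1.041015
s_2 = 2.700000 − (-1.041015)·(0.700000)/(-2.266232) = 2.378448;  |Δ| = 0.321552
F(2.378448) = 0.137943
s_3 = 2.378448 − 0.137943·(-0.321552)/(1.178958) = 2.416071;  |Δ| = 0.037623
F(2.416071) = 0.010388
s_4 = 2.416071 − 0.010388·(0.037623)/(-0.127555) = 2.419135;  |Δ| = 0.003064
F(2.419135) = -0.000136
s_5 = 2.419135 − (-0.000136)·(0.003064)/(-0.010524) = 2.419095;  |Δ| = 0.000040
|s_5 − s_4| = 0.000040 < 10^{-3}

n = 5, s_n = 2.4191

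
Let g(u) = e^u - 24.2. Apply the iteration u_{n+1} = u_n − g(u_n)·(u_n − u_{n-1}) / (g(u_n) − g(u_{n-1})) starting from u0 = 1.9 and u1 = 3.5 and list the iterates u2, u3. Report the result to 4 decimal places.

2.9603, 3.1516

g(1.9) = -17.514106, g(3.5) = 8.915452
u2 = 3.500000 − 8.915452·(3.500000 − 1.900000) / (8.915452 − (-17.514106)) = 3.500000 − (14.264723)/(26.429558) = 2.960274
g(2.960274) = -4.896743
u3 = 2.960274 − (-4.896743)·(2.960274 − 3.500000) / (-4.896743 − 8.915452) = 2.960274 − (2.642900)/(-13.812195) = 3.151619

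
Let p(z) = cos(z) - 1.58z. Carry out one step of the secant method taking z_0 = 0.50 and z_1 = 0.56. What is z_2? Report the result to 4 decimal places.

0.5420

p(0.50) = 0.087583, p(0.56) = -0.037545
z_2 = 0.560000 − (-0.037545)·(0.560000 − 0.500000) / (-0.037545 − 0.087583) = 0.560000 − (-0.002253)/(-0.125127) = 0.541997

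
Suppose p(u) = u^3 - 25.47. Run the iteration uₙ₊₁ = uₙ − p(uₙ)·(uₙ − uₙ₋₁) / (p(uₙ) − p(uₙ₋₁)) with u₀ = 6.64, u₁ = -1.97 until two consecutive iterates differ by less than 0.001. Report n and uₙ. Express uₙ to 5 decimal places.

p(6.64) = 267.2849440, p(-1.97) = -33.1153730
u₂ = -1.9700000 − (-33.1153730)·(-8.6100000)/(-300.4003170) = -1.0208553;  |Δ| = 0.9491447
p(-1.0208553) = -26.5338799
u₃ = -1.0208553 − (-26.5338799)·(0.9491447)/(6.5814931) = 2.8057066;  |Δ| = 3.8265619
p(2.8057066) = -3.3835077
u₄ = 2.8057066 − (-3.3835077)·(3.8265619)/(23.1503722) = 3.3649719;  |Δ| = 0.5592654
p(3.3649719) = 12.6316990
u₅ = 3.3649719 − 12.6316990·(0.5592654)/(16.0152067) = 2.9238617;  |Δ| = 0.4411102
p(2.9238617) = -0.4740023
u₆ = 2.9238617 − (-0.4740023)·(-0.4411102)/(-13.1057013) = 2.9398156;  |Δ| = 0.0159539
p(2.9398156) = -0.0625971
u₇ = 2.9398156 − (-0.0625971)·(0.0159539)/(0.4114052) = 2.9422431;  |Δ| = 0.0024275
p(2.9422431) = 0.0003929
u₈ = 2.9422431 − 0.0003929·(0.0024275)/(0.0629900) = 2.9422279;  |Δ| = 0.0000151
|u₈ − u₇| = 0.0000151 < 0.001

n = 8, uₙ = 2.94223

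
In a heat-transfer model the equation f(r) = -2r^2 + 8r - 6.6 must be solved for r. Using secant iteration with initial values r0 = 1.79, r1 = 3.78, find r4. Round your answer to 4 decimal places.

f(1.79) = 1.311800, f(3.78) = -4.936800
r2 = 3.780000 − (-4.936800)·(3.780000 − 1.790000) / (-4.936800 − 1.311800) = 3.780000 − (-9.824232)/(-6.248600) = 2.207771
f(2.207771) = 1.313663
r3 = 2.207771 − 1.313663·(2.207771 − 3.780000) / (1.313663 − (-4.936800)) = 2.207771 − (-2.065379)/(6.250463) = 2.538207
f(2.538207) = 0.820667
r4 = 2.538207 − 0.820667·(2.538207 − 2.207771) / (0.820667 − 1.313663) = 2.538207 − (0.271178)/(-0.492996) = 3.088268

3.0883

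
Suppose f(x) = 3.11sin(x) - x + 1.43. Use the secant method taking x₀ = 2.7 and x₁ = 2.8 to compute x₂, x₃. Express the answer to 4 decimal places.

2.7153, 2.7155

f(2.7) = 0.059151, f(2.8) = -0.328187
x₂ = 2.800000 − (-0.328187)·(2.800000 − 2.700000) / (-0.328187 − 0.059151) = 2.800000 − (-0.032819)/(-0.387338) = 2.715271
f(2.715271) = 0.000789
x₃ = 2.715271 − 0.000789·(2.715271 − 2.800000) / (0.000789 − (-0.328187)) = 2.715271 − (-0.000067)/(0.328976) = 2.715475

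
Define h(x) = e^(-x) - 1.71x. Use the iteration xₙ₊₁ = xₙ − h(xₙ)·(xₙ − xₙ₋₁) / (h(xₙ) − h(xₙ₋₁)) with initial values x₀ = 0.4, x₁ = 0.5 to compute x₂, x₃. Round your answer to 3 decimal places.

0.394, 0.394

h(0.4) = -0.01368, h(0.5) = -0.24847
x₂ = 0.50000 − (-0.24847)·(0.50000 − 0.40000) / (-0.24847 − (-0.01368)) = 0.50000 − (-0.02485)/(-0.23479) = 0.39417
h(0.39417) = 0.00020
x₃ = 0.39417 − 0.00020·(0.39417 − 0.50000) / (0.00020 − (-0.24847)) = 0.39417 − (-0.00002)/(0.24867) = 0.39426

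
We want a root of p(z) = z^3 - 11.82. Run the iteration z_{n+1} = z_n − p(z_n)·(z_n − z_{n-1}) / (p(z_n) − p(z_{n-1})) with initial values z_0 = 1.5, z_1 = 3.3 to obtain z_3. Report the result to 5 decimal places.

2.16503

p(1.5) = -8.4450000, p(3.3) = 24.1170000
z_2 = 3.3000000 − 24.1170000·(3.3000000 − 1.5000000) / (24.1170000 − (-8.4450000)) = 3.3000000 − (43.4106000)/(32.5620000) = 1.9668325
p(1.9668325) = -4.2114459
z_3 = 1.9668325 − (-4.2114459)·(1.9668325 − 3.3000000) / (-4.2114459 − 24.1170000) = 1.9668325 − (5.6145628)/(-28.3284459) = 2.1650277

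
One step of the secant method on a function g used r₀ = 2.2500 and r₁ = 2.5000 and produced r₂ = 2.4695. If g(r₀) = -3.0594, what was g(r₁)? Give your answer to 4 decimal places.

0.4251

The secant line through (2.2500, -3.0594) and (2.5000, g(r₁)) crosses zero at r₂ = 2.4695.
So (2.2500, -3.0594), (2.5000, g(r₁)), (2.4695, 0) are collinear:
g(r₁) = -3.0594 · (2.5000 − 2.4695) / (2.2500 − 2.4695) = -3.0594 · (0.030500)/(-0.219500) = 0.425110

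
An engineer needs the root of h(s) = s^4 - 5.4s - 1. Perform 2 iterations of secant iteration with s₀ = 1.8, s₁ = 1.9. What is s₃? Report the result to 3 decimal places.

1.812

h(1.8) = -0.22240, h(1.9) = 1.77210
s₂ = 1.90000 − 1.77210·(1.90000 − 1.80000) / (1.77210 − (-0.22240)) = 1.90000 − (0.17721)/(1.99450) = 1.81115
h(1.81115) = -0.02006
s₃ = 1.81115 − (-0.02006)·(1.81115 − 1.90000) / (-0.02006 − 1.77210) = 1.81115 − (0.00178)/(-1.79216) = 1.81215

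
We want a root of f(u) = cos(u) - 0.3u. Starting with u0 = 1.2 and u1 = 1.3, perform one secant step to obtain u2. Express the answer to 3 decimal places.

f(1.2) = 0.00236, f(1.3) = -0.12250
u2 = 1.30000 − (-0.12250)·(1.30000 − 1.20000) / (-0.12250 − 0.00236) = 1.30000 − (-0.01225)/(-0.12486) = 1.20189

1.202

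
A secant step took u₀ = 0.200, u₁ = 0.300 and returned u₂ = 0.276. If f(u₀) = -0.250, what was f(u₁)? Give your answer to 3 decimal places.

The secant line through (0.200, -0.250) and (0.300, f(u₁)) crosses zero at u₂ = 0.276.
So (0.200, -0.250), (0.300, f(u₁)), (0.276, 0) are collinear:
f(u₁) = -0.250 · (0.300 − 0.276) / (0.200 − 0.276) = -0.250 · (0.02400)/(-0.07600) = 0.07895

0.079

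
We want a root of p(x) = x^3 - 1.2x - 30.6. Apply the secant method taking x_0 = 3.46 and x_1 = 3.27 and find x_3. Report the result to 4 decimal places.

p(3.46) = 6.669736, p(3.27) = 0.441783
x_2 = 3.270000 − 0.441783·(3.270000 − 3.460000) / (0.441783 − 6.669736) = 3.270000 − (-0.083939)/(-6.227953) = 3.256522
p(3.256522) = 0.027387
x_3 = 3.256522 − 0.027387·(3.256522 − 3.270000) / (0.027387 − 0.441783) = 3.256522 − (-0.000369)/(-0.414396) = 3.255632

3.2556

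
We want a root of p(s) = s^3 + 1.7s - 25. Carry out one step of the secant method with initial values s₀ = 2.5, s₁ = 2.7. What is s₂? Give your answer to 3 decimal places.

p(2.5) = -5.12500, p(2.7) = -0.72700
s₂ = 2.70000 − (-0.72700)·(2.70000 − 2.50000) / (-0.72700 − (-5.12500)) = 2.70000 − (-0.14540)/(4.39800) = 2.73306

2.733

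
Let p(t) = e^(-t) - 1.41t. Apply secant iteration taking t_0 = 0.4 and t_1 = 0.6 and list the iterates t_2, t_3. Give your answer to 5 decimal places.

0.45270, 0.45150

p(0.4) = 0.1063200, p(0.6) = -0.2971884
t_2 = 0.6000000 − (-0.2971884)·(0.6000000 − 0.4000000) / (-0.2971884 − 0.1063200) = 0.6000000 − (-0.0594377)/(-0.4035084) = 0.4526978
p(0.4526978) = -0.0023936
t_3 = 0.4526978 − (-0.0023936)·(0.4526978 − 0.6000000) / (-0.0023936 − (-0.2971884)) = 0.4526978 − (0.0003526)/(0.2947947) = 0.4515018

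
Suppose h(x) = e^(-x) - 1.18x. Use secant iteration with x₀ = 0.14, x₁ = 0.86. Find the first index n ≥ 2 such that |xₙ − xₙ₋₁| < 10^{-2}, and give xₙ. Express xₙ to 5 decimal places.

h(0.14) = 0.7041582, h(0.86) = -0.5916379
x₂ = 0.8600000 − (-0.5916379)·(0.7200000)/(-1.2957962) = 0.5312606;  |Δ| = 0.3287394
h(0.5312606) = -0.0390240
x₃ = 0.5312606 − (-0.0390240)·(-0.3287394)/(0.5526139) = 0.5080459;  |Δ| = 0.0232146
h(0.5080459) = 0.0021759
x₄ = 0.5080459 − 0.0021759·(-0.0232146)/(0.0411999) = 0.5092720;  |Δ| = 0.0012261
|x₄ − x₃| = 0.0012261 < 10^{-2}

n = 4, xₙ = 0.50927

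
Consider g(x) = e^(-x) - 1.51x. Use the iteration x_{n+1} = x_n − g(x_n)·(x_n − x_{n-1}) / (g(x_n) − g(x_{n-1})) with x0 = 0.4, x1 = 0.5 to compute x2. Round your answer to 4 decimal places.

g(0.4) = 0.066320, g(0.5) = -0.148469
x2 = 0.500000 − (-0.148469)·(0.500000 − 0.400000) / (-0.148469 − 0.066320) = 0.500000 − (-0.014847)/(-0.214789) = 0.430877

0.4309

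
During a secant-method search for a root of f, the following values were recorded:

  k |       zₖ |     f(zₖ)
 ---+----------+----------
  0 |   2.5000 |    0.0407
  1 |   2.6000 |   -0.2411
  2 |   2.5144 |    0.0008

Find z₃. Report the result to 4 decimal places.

2.5147

z₃ = 2.5144 − 0.0008·(2.5144 − 2.6000) / (0.0008 − (-0.2411))
   = 2.5144 − (-0.000068)/(0.241900) = 2.514683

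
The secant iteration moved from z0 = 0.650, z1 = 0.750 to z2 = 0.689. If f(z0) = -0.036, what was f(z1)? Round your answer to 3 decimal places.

The secant line through (0.650, -0.036) and (0.750, f(z1)) crosses zero at z2 = 0.689.
So (0.650, -0.036), (0.750, f(z1)), (0.689, 0) are collinear:
f(z1) = -0.036 · (0.750 − 0.689) / (0.650 − 0.689) = -0.036 · (0.06100)/(-0.03900) = 0.05631

0.056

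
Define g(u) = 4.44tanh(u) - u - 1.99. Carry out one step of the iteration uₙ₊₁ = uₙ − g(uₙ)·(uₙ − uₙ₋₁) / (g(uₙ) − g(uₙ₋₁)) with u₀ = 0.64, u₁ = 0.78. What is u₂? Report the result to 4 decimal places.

0.7083

g(0.64) = -0.121846, g(0.78) = 0.128018
u₂ = 0.780000 − 0.128018·(0.780000 − 0.640000) / (0.128018 − (-0.121846)) = 0.780000 − (0.017922)/(0.249864) = 0.708271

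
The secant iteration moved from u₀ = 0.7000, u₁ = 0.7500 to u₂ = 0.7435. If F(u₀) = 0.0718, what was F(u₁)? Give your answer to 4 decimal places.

-0.0107

The secant line through (0.7000, 0.0718) and (0.7500, F(u₁)) crosses zero at u₂ = 0.7435.
So (0.7000, 0.0718), (0.7500, F(u₁)), (0.7435, 0) are collinear:
F(u₁) = 0.0718 · (0.7500 − 0.7435) / (0.7000 − 0.7435) = 0.0718 · (0.006500)/(-0.043500) = -0.010729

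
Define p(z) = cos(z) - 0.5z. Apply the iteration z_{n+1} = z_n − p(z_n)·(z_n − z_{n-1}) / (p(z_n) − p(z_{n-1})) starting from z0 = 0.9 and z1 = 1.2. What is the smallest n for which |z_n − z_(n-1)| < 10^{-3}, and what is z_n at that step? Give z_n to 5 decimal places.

n = 4, z_n = 1.02987

p(0.9) = 0.1716100, p(1.2) = -0.2376422
z2 = 1.2000000 − (-0.2376422)·(0.3000000)/(-0.4092522) = 1.0257977;  |Δ| = 0.1742023
p(1.0257977) = 0.0055181
z3 = 1.0257977 − 0.0055181·(-0.1742023)/(0.2431603) = 1.0297509;  |Δ| = 0.0039532
p(1.0297509) = 0.0001569
z4 = 1.0297509 − 0.0001569·(0.0039532)/(-0.0053611) = 1.0298666;  |Δ| = 0.0001157
|z4 − z3| = 0.0001157 < 10^{-3}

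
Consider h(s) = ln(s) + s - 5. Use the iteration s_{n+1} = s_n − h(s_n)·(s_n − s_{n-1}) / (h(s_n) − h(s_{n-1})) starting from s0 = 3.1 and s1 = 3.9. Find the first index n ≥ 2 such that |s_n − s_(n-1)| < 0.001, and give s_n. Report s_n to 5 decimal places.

n = 4, s_n = 3.69344

h(3.1) = -0.7685979, h(3.9) = 0.2609766
s2 = 3.9000000 − 0.2609766·(0.8000000)/(1.0295744) = 3.6972160;  |Δ| = 0.2027840
h(3.6972160) = 0.0047961
s3 = 3.6972160 − 0.0047961·(-0.2027840)/(-0.2561805) = 3.6934196;  |Δ| = 0.0037964
h(3.6934196) = -0.0000277
s4 = 3.6934196 − (-0.0000277)·(-0.0037964)/(-0.0048238) = 3.6934414;  |Δ| = 0.0000218
|s4 − s3| = 0.0000218 < 0.001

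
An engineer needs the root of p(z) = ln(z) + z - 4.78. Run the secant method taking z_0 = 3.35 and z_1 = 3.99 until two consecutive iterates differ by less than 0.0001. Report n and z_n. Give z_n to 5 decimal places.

p(3.35) = -0.2210397, p(3.99) = 0.5937912
z_2 = 3.9900000 − 0.5937912·(0.6400000)/(0.8148309) = 3.5236132;  |Δ| = 0.4663868
p(3.5236132) = 0.0031001
z_3 = 3.5236132 − 0.0031001·(-0.4663868)/(-0.5906911) = 3.5211654;  |Δ| = 0.0024477
p(3.5211654) = -0.0000425
z_4 = 3.5211654 − (-0.0000425)·(-0.0024477)/(-0.0031426) = 3.5211986;  |Δ| = 0.0000331
|z_4 − z_3| = 0.0000331 < 0.0001

n = 4, z_n = 3.52120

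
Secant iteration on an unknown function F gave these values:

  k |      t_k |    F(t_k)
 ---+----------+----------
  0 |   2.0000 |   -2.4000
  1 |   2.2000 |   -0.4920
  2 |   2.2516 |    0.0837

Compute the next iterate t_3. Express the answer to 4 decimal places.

2.2441

t_3 = 2.2516 − 0.0837·(2.2516 − 2.2000) / (0.0837 − (-0.4920))
   = 2.2516 − (0.004319)/(0.575700) = 2.244098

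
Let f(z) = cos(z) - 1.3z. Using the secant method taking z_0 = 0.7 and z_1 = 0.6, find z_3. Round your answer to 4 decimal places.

f(0.7) = -0.145158, f(0.6) = 0.045336
z_2 = 0.600000 − 0.045336·(0.600000 − 0.700000) / (0.045336 − (-0.145158)) = 0.600000 − (-0.004534)/(0.190493) = 0.623799
f(0.623799) = 0.000726
z_3 = 0.623799 − 0.000726·(0.623799 − 0.600000) / (0.000726 − 0.045336) = 0.623799 − (0.000017)/(-0.044609) = 0.624187

0.6242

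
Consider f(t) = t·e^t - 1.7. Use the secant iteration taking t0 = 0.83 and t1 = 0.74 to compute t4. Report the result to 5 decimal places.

0.77960

f(0.83) = 0.2034546, f(0.74) = -0.1490077
t2 = 0.7400000 − (-0.1490077)·(0.7400000 − 0.8300000) / (-0.1490077 − 0.2034546) = 0.7400000 − (0.0134107)/(-0.3524623) = 0.7780486
f(0.7780486) = -0.0060174
t3 = 0.7780486 − (-0.0060174)·(0.7780486 − 0.7400000) / (-0.0060174 − (-0.1490077)) = 0.7780486 − (-0.0002290)/(0.1429903) = 0.7796498
f(0.7796498) = 0.0001889
t4 = 0.7796498 − 0.0001889·(0.7796498 − 0.7780486) / (0.0001889 − (-0.0060174)) = 0.7796498 − (0.0000003)/(0.0062063) = 0.7796011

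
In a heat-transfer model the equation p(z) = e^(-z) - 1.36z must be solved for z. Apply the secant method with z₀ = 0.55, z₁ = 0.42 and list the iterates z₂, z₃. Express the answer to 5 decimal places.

p(0.55) = -0.1710502, p(0.42) = 0.0858468
z₂ = 0.4200000 − 0.0858468·(0.4200000 − 0.5500000) / (0.0858468 − (-0.1710502)) = 0.4200000 − (-0.0111601)/(0.2568970) = 0.4634419
p(0.4634419) = -0.0011664
z₃ = 0.4634419 − (-0.0011664)·(0.4634419 − 0.4200000) / (-0.0011664 − 0.0858468) = 0.4634419 − (-0.0000507)/(-0.0870132) = 0.4628596

0.46344, 0.46286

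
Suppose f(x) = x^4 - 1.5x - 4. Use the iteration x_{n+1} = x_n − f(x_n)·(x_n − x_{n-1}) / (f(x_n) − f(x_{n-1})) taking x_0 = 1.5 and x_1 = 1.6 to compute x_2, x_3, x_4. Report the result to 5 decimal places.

f(1.5) = -1.1875000, f(1.6) = 0.1536000
x_2 = 1.6000000 − 0.1536000·(1.6000000 − 1.5000000) / (0.1536000 − (-1.1875000)) = 1.6000000 − (0.0153600)/(1.3411000) = 1.5885467
f(1.5885467) = -0.0148654
x_3 = 1.5885467 − (-0.0148654)·(1.5885467 − 1.6000000) / (-0.0148654 − 0.1536000) = 1.5885467 − (0.0001703)/(-0.1684654) = 1.5895574
f(1.5895574) = -0.0001606
x_4 = 1.5895574 − (-0.0001606)·(1.5895574 − 1.5885467) / (-0.0001606 − (-0.0148654)) = 1.5895574 − (-0.0000002)/(0.0147048) = 1.5895684

1.58855, 1.58956, 1.58957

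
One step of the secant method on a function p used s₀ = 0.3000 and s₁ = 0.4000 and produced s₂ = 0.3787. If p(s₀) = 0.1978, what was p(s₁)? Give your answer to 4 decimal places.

-0.0535

The secant line through (0.3000, 0.1978) and (0.4000, p(s₁)) crosses zero at s₂ = 0.3787.
So (0.3000, 0.1978), (0.4000, p(s₁)), (0.3787, 0) are collinear:
p(s₁) = 0.1978 · (0.4000 − 0.3787) / (0.3000 − 0.3787) = 0.1978 · (0.021300)/(-0.078700) = -0.053534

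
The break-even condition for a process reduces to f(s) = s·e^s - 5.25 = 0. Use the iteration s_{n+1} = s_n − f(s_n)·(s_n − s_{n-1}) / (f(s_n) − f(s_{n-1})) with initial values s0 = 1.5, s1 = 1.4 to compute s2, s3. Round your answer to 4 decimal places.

f(1.5) = 1.472534, f(1.4) = 0.427280
s2 = 1.400000 − 0.427280·(1.400000 − 1.500000) / (0.427280 − 1.472534) = 1.400000 − (-0.042728)/(-1.045254) = 1.359122
f(1.359122) = 0.040754
s3 = 1.359122 − 0.040754·(1.359122 − 1.400000) / (0.040754 − 0.427280) = 1.359122 − (-0.001666)/(-0.386526) = 1.354812

1.3591, 1.3548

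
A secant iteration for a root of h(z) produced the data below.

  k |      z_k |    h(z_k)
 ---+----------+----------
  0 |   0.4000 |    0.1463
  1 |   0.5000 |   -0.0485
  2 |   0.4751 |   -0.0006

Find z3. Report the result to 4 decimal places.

0.4748

z3 = 0.4751 − (-0.0006)·(0.4751 − 0.5000) / (-0.0006 − (-0.0485))
   = 0.4751 − (0.000015)/(0.047900) = 0.474788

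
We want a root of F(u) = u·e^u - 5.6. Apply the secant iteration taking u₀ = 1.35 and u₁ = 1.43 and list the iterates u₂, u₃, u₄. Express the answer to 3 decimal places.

F(1.35) = -0.39248, F(1.43) = 0.37554
u₂ = 1.43000 − 0.37554·(1.43000 − 1.35000) / (0.37554 − (-0.39248)) = 1.43000 − (0.03004)/(0.76802) = 1.39088
F(1.39088) = -0.01089
u₃ = 1.39088 − (-0.01089)·(1.39088 − 1.43000) / (-0.01089 − 0.37554) = 1.39088 − (0.00043)/(-0.38643) = 1.39198
F(1.39198) = -0.00029
u₄ = 1.39198 − (-0.00029)·(1.39198 − 1.39088) / (-0.00029 − (-0.01089)) = 1.39198 − (0.00000)/(0.01060) = 1.39201

1.391, 1.392, 1.392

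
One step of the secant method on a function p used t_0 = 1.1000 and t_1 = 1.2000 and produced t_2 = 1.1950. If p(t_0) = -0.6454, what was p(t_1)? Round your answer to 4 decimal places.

The secant line through (1.1000, -0.6454) and (1.2000, p(t_1)) crosses zero at t_2 = 1.1950.
So (1.1000, -0.6454), (1.2000, p(t_1)), (1.1950, 0) are collinear:
p(t_1) = -0.6454 · (1.2000 − 1.1950) / (1.1000 − 1.1950) = -0.6454 · (0.005000)/(-0.095000) = 0.033968

0.0340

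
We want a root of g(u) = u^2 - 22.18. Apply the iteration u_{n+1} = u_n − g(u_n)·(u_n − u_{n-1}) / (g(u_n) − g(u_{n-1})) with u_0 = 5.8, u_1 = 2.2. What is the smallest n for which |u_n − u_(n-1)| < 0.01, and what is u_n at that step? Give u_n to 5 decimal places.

n = 5, u_n = 4.70950

g(5.8) = 11.4600000, g(2.2) = -17.3400000
u_2 = 2.2000000 − (-17.3400000)·(-3.6000000)/(-28.8000000) = 4.3675000;  |Δ| = 2.1675000
g(4.3675000) = -3.1049438
u_3 = 4.3675000 − (-3.1049438)·(2.1675000)/(14.2350562) = 4.8402741;  |Δ| = 0.4727741
g(4.8402741) = 1.2482531
u_4 = 4.8402741 − 1.2482531·(0.4727741)/(4.3531969) = 4.7047089;  |Δ| = 0.1355651
g(4.7047089) = -0.0457138
u_5 = 4.7047089 − (-0.0457138)·(-0.1355651)/(-1.2939669) = 4.7094982;  |Δ| = 0.0047893
|u_5 − u_4| = 0.0047893 < 0.01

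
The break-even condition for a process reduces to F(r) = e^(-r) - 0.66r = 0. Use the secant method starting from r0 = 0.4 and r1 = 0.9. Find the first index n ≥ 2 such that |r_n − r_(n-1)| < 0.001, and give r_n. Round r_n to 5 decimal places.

n = 4, r_n = 0.73010

F(0.4) = 0.4063200, F(0.9) = -0.1874303
r2 = 0.9000000 − (-0.1874303)·(0.5000000)/(-0.5937504) = 0.7421640;  |Δ| = 0.1578360
F(0.7421640) = -0.0137457
r3 = 0.7421640 − (-0.0137457)·(-0.1578360)/(0.1736846) = 0.7296726;  |Δ| = 0.0124914
F(0.7296726) = 0.0004829
r4 = 0.7296726 − 0.0004829·(-0.0124914)/(0.0142286) = 0.7300965;  |Δ| = 0.0004239
|r4 − r3| = 0.0004239 < 0.001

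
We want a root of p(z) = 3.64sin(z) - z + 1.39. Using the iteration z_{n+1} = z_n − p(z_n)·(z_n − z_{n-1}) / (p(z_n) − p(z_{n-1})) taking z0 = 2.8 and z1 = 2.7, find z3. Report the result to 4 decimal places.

p(2.8) = -0.190643, p(2.7) = 0.245663
z2 = 2.700000 − 0.245663·(2.700000 − 2.800000) / (0.245663 − (-0.190643)) = 2.700000 − (-0.024566)/(0.436306) = 2.756305
p(2.756305) = 0.001700
z3 = 2.756305 − 0.001700·(2.756305 − 2.700000) / (0.001700 − 0.245663) = 2.756305 − (0.000096)/(-0.243963) = 2.756697

2.7567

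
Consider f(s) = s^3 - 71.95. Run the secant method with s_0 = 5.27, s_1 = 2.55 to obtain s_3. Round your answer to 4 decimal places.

4.4123

f(5.27) = 74.413183, f(2.55) = -55.368625
s_2 = 2.550000 − (-55.368625)·(2.550000 − 5.270000) / (-55.368625 − 74.413183) = 2.550000 − (150.602660)/(-129.781808) = 3.710430
f(3.710430) = -20.867445
s_3 = 3.710430 − (-20.867445)·(3.710430 − 2.550000) / (-20.867445 − (-55.368625)) = 3.710430 − (-24.215202)/(34.501180) = 4.412296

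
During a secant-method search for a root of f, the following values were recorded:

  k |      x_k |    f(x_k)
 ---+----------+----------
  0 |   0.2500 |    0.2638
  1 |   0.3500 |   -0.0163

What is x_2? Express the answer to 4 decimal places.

x_2 = 0.3500 − (-0.0163)·(0.3500 − 0.2500) / (-0.0163 − 0.2638)
   = 0.3500 − (-0.001630)/(-0.280100) = 0.344181

0.3442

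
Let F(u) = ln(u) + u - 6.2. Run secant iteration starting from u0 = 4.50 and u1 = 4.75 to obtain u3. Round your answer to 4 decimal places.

F(4.50) = -0.195923, F(4.75) = 0.108145
u2 = 4.750000 − 0.108145·(4.750000 − 4.500000) / (0.108145 − (-0.195923)) = 4.750000 − (0.027036)/(0.304067) = 4.661085
F(4.661085) = 0.000333
u3 = 4.661085 − 0.000333·(4.661085 − 4.750000) / (0.000333 − 0.108145) = 4.661085 − (-0.000030)/(-0.107811) = 4.660810

4.6608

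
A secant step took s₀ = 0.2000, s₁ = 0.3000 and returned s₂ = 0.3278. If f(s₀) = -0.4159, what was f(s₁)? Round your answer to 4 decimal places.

The secant line through (0.2000, -0.4159) and (0.3000, f(s₁)) crosses zero at s₂ = 0.3278.
So (0.2000, -0.4159), (0.3000, f(s₁)), (0.3278, 0) are collinear:
f(s₁) = -0.4159 · (0.3000 − 0.3278) / (0.2000 − 0.3278) = -0.4159 · (-0.027800)/(-0.127800) = -0.090470

-0.0905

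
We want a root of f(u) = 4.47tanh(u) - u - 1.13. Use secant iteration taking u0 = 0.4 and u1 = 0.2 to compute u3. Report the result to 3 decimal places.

f(0.4) = 0.16837, f(0.2) = -0.44773
u2 = 0.20000 − (-0.44773)·(0.20000 − 0.40000) / (-0.44773 − 0.16837) = 0.20000 − (0.08955)/(-0.61610) = 0.34534
f(0.34534) = 0.00977
u3 = 0.34534 − 0.00977·(0.34534 − 0.20000) / (0.00977 − (-0.44773)) = 0.34534 − (0.00142)/(0.45750) = 0.34224

0.342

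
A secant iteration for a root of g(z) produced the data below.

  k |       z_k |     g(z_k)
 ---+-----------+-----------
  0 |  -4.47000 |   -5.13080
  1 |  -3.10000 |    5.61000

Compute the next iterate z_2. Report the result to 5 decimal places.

-3.81556

z_2 = -3.10000 − 5.61000·(-3.10000 − (-4.47000)) / (5.61000 − (-5.13080))
   = -3.10000 − (7.6857000)/(10.7408000) = -3.8155612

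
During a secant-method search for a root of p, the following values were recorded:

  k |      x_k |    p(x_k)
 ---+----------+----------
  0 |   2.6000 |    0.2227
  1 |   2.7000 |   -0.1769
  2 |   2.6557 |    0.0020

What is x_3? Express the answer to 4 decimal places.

2.6562

x_3 = 2.6557 − 0.0020·(2.6557 − 2.7000) / (0.0020 − (-0.1769))
   = 2.6557 − (-0.000089)/(0.178900) = 2.656195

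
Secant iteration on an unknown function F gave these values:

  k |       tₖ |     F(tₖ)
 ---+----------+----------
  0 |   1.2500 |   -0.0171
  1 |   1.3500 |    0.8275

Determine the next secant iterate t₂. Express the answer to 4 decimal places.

1.2520

t₂ = 1.3500 − 0.8275·(1.3500 − 1.2500) / (0.8275 − (-0.0171))
   = 1.3500 − (0.082750)/(0.844600) = 1.252025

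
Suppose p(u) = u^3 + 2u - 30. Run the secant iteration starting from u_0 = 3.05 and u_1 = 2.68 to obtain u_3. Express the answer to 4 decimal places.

p(3.05) = 4.472625, p(2.68) = -5.391168
u_2 = 2.680000 − (-5.391168)·(2.680000 − 3.050000) / (-5.391168 − 4.472625) = 2.680000 − (1.994732)/(-9.863793) = 2.882228
p(2.882228) = -0.292197
u_3 = 2.882228 − (-0.292197)·(2.882228 − 2.680000) / (-0.292197 − (-5.391168)) = 2.882228 − (-0.059090)/(5.098971) = 2.893816

2.8938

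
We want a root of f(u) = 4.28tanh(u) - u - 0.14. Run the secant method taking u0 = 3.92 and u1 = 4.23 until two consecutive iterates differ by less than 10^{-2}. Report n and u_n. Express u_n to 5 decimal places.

n = 3, u_n = 4.13782

f(3.92) = 0.2166315, f(4.23) = -0.0918124
u2 = 4.2300000 − (-0.0918124)·(0.3100000)/(-0.3084439) = 4.1377244;  |Δ| = 0.0922756
f(4.1377244) = 0.0000960
u3 = 4.1377244 − 0.0000960·(-0.0922756)/(0.0919083) = 4.1378208;  |Δ| = 0.0000963
|u3 − u2| = 0.0000963 < 10^{-2}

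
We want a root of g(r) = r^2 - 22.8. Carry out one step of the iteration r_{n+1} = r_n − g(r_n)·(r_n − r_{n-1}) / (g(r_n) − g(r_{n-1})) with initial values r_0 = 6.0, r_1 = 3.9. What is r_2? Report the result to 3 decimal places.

g(6.0) = 13.20000, g(3.9) = -7.59000
r_2 = 3.90000 − (-7.59000)·(3.90000 − 6.00000) / (-7.59000 − 13.20000) = 3.90000 − (15.93900)/(-20.79000) = 4.66667

4.667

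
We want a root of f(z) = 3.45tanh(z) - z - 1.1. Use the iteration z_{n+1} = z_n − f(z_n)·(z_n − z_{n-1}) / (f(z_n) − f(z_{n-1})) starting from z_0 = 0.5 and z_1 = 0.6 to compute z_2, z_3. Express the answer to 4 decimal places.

f(0.5) = -0.005696, f(0.6) = 0.152821
z_2 = 0.600000 − 0.152821·(0.600000 − 0.500000) / (0.152821 − (-0.005696)) = 0.600000 − (0.015282)/(0.158517) = 0.503593
f(0.503593) = 0.000444
z_3 = 0.503593 − 0.000444·(0.503593 − 0.600000) / (0.000444 − 0.152821) = 0.503593 − (-0.000043)/(-0.152377) = 0.503312

0.5036, 0.5033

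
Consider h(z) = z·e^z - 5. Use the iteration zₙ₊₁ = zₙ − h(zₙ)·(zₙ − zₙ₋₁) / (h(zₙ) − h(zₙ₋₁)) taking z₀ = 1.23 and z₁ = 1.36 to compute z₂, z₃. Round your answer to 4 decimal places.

h(1.23) = -0.791888, h(1.36) = 0.298823
z₂ = 1.360000 − 0.298823·(1.360000 − 1.230000) / (0.298823 − (-0.791888)) = 1.360000 − (0.038847)/(1.090711) = 1.324384
h(1.324384) = -0.020492
z₃ = 1.324384 − (-0.020492)·(1.324384 − 1.360000) / (-0.020492 − 0.298823) = 1.324384 − (0.000730)/(-0.319315) = 1.326669

1.3244, 1.3267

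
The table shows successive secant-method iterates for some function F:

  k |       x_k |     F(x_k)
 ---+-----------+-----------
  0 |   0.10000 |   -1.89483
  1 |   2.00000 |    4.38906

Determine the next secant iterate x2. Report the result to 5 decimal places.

0.67292

x2 = 2.00000 − 4.38906·(2.00000 − 0.10000) / (4.38906 − (-1.89483))
   = 2.00000 − (8.3392140)/(6.2838900) = 0.6729217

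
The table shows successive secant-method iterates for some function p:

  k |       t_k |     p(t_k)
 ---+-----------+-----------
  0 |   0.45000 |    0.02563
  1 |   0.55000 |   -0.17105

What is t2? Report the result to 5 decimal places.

t2 = 0.55000 − (-0.17105)·(0.55000 − 0.45000) / (-0.17105 − 0.02563)
   = 0.55000 − (-0.0171050)/(-0.1966800) = 0.4630313

0.46303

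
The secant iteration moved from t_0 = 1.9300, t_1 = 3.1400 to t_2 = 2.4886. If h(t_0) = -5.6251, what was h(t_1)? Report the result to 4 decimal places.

The secant line through (1.9300, -5.6251) and (3.1400, h(t_1)) crosses zero at t_2 = 2.4886.
So (1.9300, -5.6251), (3.1400, h(t_1)), (2.4886, 0) are collinear:
h(t_1) = -5.6251 · (3.1400 − 2.4886) / (1.9300 − 2.4886) = -5.6251 · (0.651400)/(-0.558600) = 6.559596

6.5596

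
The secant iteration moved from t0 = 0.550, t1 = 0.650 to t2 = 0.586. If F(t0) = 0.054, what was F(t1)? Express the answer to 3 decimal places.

-0.096

The secant line through (0.550, 0.054) and (0.650, F(t1)) crosses zero at t2 = 0.586.
So (0.550, 0.054), (0.650, F(t1)), (0.586, 0) are collinear:
F(t1) = 0.054 · (0.650 − 0.586) / (0.550 − 0.586) = 0.054 · (0.06400)/(-0.03600) = -0.09600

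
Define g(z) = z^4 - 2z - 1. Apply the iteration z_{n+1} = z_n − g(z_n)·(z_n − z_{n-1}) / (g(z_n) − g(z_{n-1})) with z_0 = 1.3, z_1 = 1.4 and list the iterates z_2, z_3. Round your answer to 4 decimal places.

1.3947, 1.3953

g(1.3) = -0.743900, g(1.4) = 0.041600
z_2 = 1.400000 − 0.041600·(1.400000 − 1.300000) / (0.041600 − (-0.743900)) = 1.400000 − (0.004160)/(0.785500) = 1.394704
g(1.394704) = -0.005608
z_3 = 1.394704 − (-0.005608)·(1.394704 − 1.400000) / (-0.005608 − 0.041600) = 1.394704 − (0.000030)/(-0.047208) = 1.395333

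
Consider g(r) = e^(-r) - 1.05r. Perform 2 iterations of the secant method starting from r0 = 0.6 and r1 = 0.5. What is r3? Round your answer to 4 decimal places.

g(0.6) = -0.081188, g(0.5) = 0.081531
r2 = 0.500000 − 0.081531·(0.500000 − 0.600000) / (0.081531 − (-0.081188)) = 0.500000 − (-0.008153)/(0.162719) = 0.550105
g(0.550105) = -0.000721
r3 = 0.550105 − (-0.000721)·(0.550105 − 0.500000) / (-0.000721 − 0.081531) = 0.550105 − (-0.000036)/(-0.082252) = 0.549666

0.5497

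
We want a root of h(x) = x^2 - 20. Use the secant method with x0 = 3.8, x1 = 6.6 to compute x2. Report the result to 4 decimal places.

h(3.8) = -5.560000, h(6.6) = 23.560000
x2 = 6.600000 − 23.560000·(6.600000 − 3.800000) / (23.560000 − (-5.560000)) = 6.600000 − (65.968000)/(29.120000) = 4.334615

4.3346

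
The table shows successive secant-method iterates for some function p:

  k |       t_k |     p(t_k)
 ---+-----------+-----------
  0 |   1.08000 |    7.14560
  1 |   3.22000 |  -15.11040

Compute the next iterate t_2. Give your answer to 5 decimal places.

1.76708

t_2 = 3.22000 − (-15.11040)·(3.22000 − 1.08000) / (-15.11040 − 7.14560)
   = 3.22000 − (-32.3362560)/(-22.2560000) = 1.7670769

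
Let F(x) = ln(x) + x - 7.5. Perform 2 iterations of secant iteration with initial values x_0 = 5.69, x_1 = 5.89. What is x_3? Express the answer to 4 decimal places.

5.7507

F(5.69) = -0.071290, F(5.89) = 0.163256
x_2 = 5.890000 − 0.163256·(5.890000 − 5.690000) / (0.163256 − (-0.071290)) = 5.890000 − (0.032651)/(0.234546) = 5.750790
F(5.750790) = 0.000127
x_3 = 5.750790 − 0.000127·(5.750790 − 5.890000) / (0.000127 − 0.163256) = 5.750790 − (-0.000018)/(-0.163129) = 5.750681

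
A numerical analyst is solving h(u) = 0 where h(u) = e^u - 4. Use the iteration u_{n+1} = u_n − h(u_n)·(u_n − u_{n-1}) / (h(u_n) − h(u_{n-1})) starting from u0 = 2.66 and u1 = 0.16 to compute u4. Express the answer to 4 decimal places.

h(2.66) = 10.296289, h(0.16) = -2.826489
u2 = 0.160000 − (-2.826489)·(0.160000 − 2.660000) / (-2.826489 − 10.296289) = 0.160000 − (7.066223)/(-13.122778) = 0.698470
h(0.698470) = -1.989326
u3 = 0.698470 − (-1.989326)·(0.698470 − 0.160000) / (-1.989326 − (-2.826489)) = 0.698470 − (-1.071192)/(0.837163) = 1.978020
h(1.978020) = 3.228418
u4 = 1.978020 − 3.228418·(1.978020 − 0.698470) / (3.228418 − (-1.989326)) = 1.978020 − (4.130924)/(5.217744) = 1.186313

1.1863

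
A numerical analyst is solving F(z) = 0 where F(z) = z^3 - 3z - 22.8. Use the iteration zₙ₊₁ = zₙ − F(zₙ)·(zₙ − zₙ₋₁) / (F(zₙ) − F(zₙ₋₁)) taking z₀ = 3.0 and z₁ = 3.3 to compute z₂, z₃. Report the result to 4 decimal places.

F(3.0) = -4.800000, F(3.3) = 3.237000
z₂ = 3.300000 − 3.237000·(3.300000 − 3.000000) / (3.237000 − (-4.800000)) = 3.300000 − (0.971100)/(8.037000) = 3.179171
F(3.179171) = -0.205215
z₃ = 3.179171 − (-0.205215)·(3.179171 − 3.300000) / (-0.205215 − 3.237000) = 3.179171 − (0.024796)/(-3.442215) = 3.186375

3.1792, 3.1864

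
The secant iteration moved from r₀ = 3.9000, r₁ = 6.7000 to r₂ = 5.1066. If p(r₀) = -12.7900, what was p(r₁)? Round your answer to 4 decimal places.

16.8901

The secant line through (3.9000, -12.7900) and (6.7000, p(r₁)) crosses zero at r₂ = 5.1066.
So (3.9000, -12.7900), (6.7000, p(r₁)), (5.1066, 0) are collinear:
p(r₁) = -12.7900 · (6.7000 − 5.1066) / (3.9000 − 5.1066) = -12.7900 · (1.593400)/(-1.206600) = 16.890093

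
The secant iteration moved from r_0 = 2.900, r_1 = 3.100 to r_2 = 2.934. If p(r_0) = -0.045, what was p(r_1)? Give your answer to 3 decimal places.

The secant line through (2.900, -0.045) and (3.100, p(r_1)) crosses zero at r_2 = 2.934.
So (2.900, -0.045), (3.100, p(r_1)), (2.934, 0) are collinear:
p(r_1) = -0.045 · (3.100 − 2.934) / (2.900 − 2.934) = -0.045 · (0.16600)/(-0.03400) = 0.21971

0.220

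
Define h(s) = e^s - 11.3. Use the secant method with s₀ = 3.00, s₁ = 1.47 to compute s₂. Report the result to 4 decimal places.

2.1458

h(3.00) = 8.785537, h(1.47) = -6.950765
s₂ = 1.470000 − (-6.950765)·(1.470000 − 3.000000) / (-6.950765 − 8.785537) = 1.470000 − (10.634670)/(-15.736302) = 2.145805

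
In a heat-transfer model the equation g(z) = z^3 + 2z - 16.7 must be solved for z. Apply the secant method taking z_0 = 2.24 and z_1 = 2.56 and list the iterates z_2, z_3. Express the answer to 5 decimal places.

g(2.24) = -0.9805760, g(2.56) = 5.1972160
z_2 = 2.5600000 − 5.1972160·(2.5600000 − 2.2400000) / (5.1972160 − (-0.9805760)) = 2.5600000 − (1.6631091)/(6.1777920) = 2.2907923
g(2.2907923) = -0.0969572
z_3 = 2.2907923 − (-0.0969572)·(2.2907923 − 2.5600000) / (-0.0969572 − 5.1972160) = 2.2907923 − (0.0261016)/(-5.2941732) = 2.2957226

2.29079, 2.29572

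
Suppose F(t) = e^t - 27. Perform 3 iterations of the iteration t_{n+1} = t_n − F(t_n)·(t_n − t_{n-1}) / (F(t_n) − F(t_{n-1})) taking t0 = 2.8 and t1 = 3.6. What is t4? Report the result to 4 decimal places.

F(2.8) = -10.555353, F(3.6) = 9.598234
t2 = 3.600000 − 9.598234·(3.600000 − 2.800000) / (9.598234 − (-10.555353)) = 3.600000 − (7.678588)/(20.153588) = 3.218996
F(3.218996) = -1.996983
t3 = 3.218996 − (-1.996983)·(3.218996 − 3.600000) / (-1.996983 − 9.598234) = 3.218996 − (0.760858)/(-11.595218) = 3.284615
F(3.284615) = -0.301304
t4 = 3.284615 − (-0.301304)·(3.284615 − 3.218996) / (-0.301304 − (-1.996983)) = 3.284615 − (-0.019771)/(1.695679) = 3.296274

3.2963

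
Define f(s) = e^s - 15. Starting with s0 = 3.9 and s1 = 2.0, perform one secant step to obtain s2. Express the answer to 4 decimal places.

f(3.9) = 34.402449, f(2.0) = -7.610944
s2 = 2.000000 − (-7.610944)·(2.000000 − 3.900000) / (-7.610944 − 34.402449) = 2.000000 − (14.460793)/(-42.013393) = 2.344195

2.3442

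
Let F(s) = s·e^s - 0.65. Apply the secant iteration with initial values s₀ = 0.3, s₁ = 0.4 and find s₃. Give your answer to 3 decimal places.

F(0.3) = -0.24504, F(0.4) = -0.05327
s₂ = 0.40000 − (-0.05327)·(0.40000 − 0.30000) / (-0.05327 − (-0.24504)) = 0.40000 − (-0.00533)/(0.19177) = 0.42778
F(0.42778) = 0.00614
s₃ = 0.42778 − 0.00614·(0.42778 − 0.40000) / (0.00614 − (-0.05327)) = 0.42778 − (0.00017)/(0.05942) = 0.42490

0.425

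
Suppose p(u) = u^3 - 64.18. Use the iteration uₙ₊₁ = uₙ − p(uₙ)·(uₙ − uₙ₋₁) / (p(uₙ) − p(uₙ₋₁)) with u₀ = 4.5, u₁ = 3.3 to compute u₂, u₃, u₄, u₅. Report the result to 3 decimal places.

p(4.5) = 26.94500, p(3.3) = -28.24300
u₂ = 3.30000 − (-28.24300)·(3.30000 − 4.50000) / (-28.24300 − 26.94500) = 3.30000 − (33.89160)/(-55.18800) = 3.91411
p(3.91411) = -4.21475
u₃ = 3.91411 − (-4.21475)·(3.91411 − 3.30000) / (-4.21475 − (-28.24300)) = 3.91411 − (-2.58833)/(24.02825) = 4.02183
p(4.02183) = 0.87366
u₄ = 4.02183 − 0.87366·(4.02183 − 3.91411) / (0.87366 − (-4.21475)) = 4.02183 − (0.09411)/(5.08841) = 4.00334
p(4.00334) = -0.01970
u₅ = 4.00334 − (-0.01970)·(4.00334 − 4.02183) / (-0.01970 − 0.87366) = 4.00334 − (0.00036)/(-0.89336) = 4.00374

3.914, 4.022, 4.003, 4.004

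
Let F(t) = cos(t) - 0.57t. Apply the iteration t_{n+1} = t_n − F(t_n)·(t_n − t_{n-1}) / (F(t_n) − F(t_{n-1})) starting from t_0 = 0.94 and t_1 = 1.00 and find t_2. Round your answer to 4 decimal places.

0.9787

F(0.94) = 0.053988, F(1.00) = -0.029698
t_2 = 1.000000 − (-0.029698)·(1.000000 − 0.940000) / (-0.029698 − 0.053988) = 1.000000 − (-0.001782)/(-0.083686) = 0.978708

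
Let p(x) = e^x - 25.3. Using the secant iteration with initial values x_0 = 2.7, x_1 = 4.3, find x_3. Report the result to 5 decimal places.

p(2.7) = -10.4202683, p(4.3) = 48.3997937
x_2 = 4.3000000 − 48.3997937·(4.3000000 − 2.7000000) / (48.3997937 − (-10.4202683)) = 4.3000000 − (77.4396699)/(58.8200620) = 2.9834480
p(2.9834480) = -5.5441825
x_3 = 2.9834480 − (-5.5441825)·(2.9834480 − 4.3000000) / (-5.5441825 − 48.3997937) = 2.9834480 − (7.2992045)/(-53.9439762) = 3.1187588

3.11876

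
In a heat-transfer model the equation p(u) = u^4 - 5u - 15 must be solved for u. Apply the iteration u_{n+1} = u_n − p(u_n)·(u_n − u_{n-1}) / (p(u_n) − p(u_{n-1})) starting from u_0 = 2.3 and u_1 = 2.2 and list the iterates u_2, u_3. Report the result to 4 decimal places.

2.2634, 2.2652

p(2.3) = 1.484100, p(2.2) = -2.574400
u_2 = 2.200000 − (-2.574400)·(2.200000 − 2.300000) / (-2.574400 − 1.484100) = 2.200000 − (0.257440)/(-4.058500) = 2.263432
p(2.263432) = -0.070744
u_3 = 2.263432 − (-0.070744)·(2.263432 − 2.200000) / (-0.070744 − (-2.574400)) = 2.263432 − (-0.004487)/(2.503656) = 2.265225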